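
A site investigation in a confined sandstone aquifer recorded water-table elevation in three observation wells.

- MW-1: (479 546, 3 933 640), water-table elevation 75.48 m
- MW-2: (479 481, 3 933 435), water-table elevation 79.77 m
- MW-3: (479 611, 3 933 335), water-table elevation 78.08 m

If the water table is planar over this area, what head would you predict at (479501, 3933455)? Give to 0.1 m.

79.0 m

Three-point gradient (reference MW-1): Δ to MW-2 = (-65, -205, +4.29), Δ to MW-3 = (65, -305, +2.60).
∂h/∂x = -0.02339, ∂h/∂y = -0.01351 (det = 33150).
h(479501, 3933455) = 75.48 + (-0.02339)·(-45) + (-0.01351)·(-185) = 75.48 +1.053 +2.499 = 79.032 m.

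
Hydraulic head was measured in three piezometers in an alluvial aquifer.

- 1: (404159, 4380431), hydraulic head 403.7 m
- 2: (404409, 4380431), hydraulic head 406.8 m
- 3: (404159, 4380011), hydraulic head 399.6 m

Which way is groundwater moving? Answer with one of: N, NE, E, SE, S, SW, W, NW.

∂h/∂x = (406.8 − 403.7) / (404409 − 404159) = +0.01240
∂h/∂y = (399.6 − 403.7) / (4380011 − 4380431) = +0.009762
Flow = −∇h = (-0.01240 east, -0.009762 north), which points southwest.

SW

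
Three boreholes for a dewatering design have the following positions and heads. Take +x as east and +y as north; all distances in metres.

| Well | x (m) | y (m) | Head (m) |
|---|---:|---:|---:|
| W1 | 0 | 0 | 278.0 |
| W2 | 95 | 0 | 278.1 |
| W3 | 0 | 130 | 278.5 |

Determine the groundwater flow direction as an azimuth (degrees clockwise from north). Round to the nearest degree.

∂h/∂x = (278.1 − 278.0) / (95 − 0) = +0.001053
∂h/∂y = (278.5 − 278.0) / (130 − 0) = +0.003846
Flow direction (−∇h) has components (-0.001053 E, -0.003846 N).
Azimuth = atan2(E, N) = atan2(-0.001053, -0.003846) = 195.3° ≈ 195°.

195°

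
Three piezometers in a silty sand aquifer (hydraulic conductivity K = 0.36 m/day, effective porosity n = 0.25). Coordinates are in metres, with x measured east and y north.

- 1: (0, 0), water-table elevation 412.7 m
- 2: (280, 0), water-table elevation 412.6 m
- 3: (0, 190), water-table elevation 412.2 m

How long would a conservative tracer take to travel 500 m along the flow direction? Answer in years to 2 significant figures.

360 years

∂h/∂x = (412.6 − 412.7) / (280 − 0) = -0.0003571
∂h/∂y = (412.2 − 412.7) / (190 − 0) = -0.002632
|∇h| = √(-0.0003571² + -0.002632²) = 0.002656
Seepage velocity v = K·i/n = 0.36 × 0.002656 / 0.25 = 0.003825 m/day.
t = 500 / 0.003825 = 1.307e+05 days = 358 years.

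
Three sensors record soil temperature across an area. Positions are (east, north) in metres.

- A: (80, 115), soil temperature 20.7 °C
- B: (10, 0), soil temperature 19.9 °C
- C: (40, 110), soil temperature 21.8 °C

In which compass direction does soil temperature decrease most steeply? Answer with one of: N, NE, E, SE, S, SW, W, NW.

Taking A as reference: B−A = (-70, -115, -0.8); C−A = (-40, -5, +1.1).
Determinant of the coordinate differences = (-70)·(-5) − (-40)·(-115) = -4250.
∂T/∂x = [(-0.8)·(-5) − (+1.1)·(-115)] / -4250 = -0.03071
∂T/∂y = [(-70)·(+1.1) − (-40)·(-0.8)] / -4250 = +0.02565
Steepest decrease is along −∇f = (+0.03071 E, -0.02565 N) → southeast.

SE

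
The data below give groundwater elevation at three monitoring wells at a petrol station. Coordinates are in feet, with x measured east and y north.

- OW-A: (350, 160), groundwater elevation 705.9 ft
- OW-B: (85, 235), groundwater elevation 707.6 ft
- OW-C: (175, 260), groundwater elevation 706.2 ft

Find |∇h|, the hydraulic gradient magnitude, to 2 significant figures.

0.020

Taking OW-A as reference: OW-B−OW-A = (-265, 75, +1.7); OW-C−OW-A = (-175, 100, +0.3).
Determinant of the coordinate differences = (-265)·100 − (-175)·75 = -13375.
∂h/∂x = [(+1.7)·100 − (+0.3)·75] / -13375 = -0.01103
∂h/∂y = [(-265)·(+0.3) − (-175)·(+1.7)] / -13375 = -0.01630
|∇h| = √(-0.01103² + -0.01630²) = 0.01968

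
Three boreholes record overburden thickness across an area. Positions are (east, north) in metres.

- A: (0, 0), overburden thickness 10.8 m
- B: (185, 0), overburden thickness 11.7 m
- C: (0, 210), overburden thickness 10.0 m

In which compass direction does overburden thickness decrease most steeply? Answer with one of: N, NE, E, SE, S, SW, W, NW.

∂d/∂x = (11.7 − 10.8) / (185 − 0) = +0.004865
∂d/∂y = (10.0 − 10.8) / (210 − 0) = -0.003810
Steepest decrease is along −∇f = (-0.004865 E, +0.003810 N) → northwest.

NW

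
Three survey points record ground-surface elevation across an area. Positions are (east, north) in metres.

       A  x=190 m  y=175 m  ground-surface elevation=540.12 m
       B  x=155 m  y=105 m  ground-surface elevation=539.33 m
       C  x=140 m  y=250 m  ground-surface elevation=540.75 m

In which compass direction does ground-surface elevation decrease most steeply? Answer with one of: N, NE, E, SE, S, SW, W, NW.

S

Differences from A: to B (Δx, Δy, Δh) = (-35, -70, -0.79); to C = (-50, 75, +0.63).
Solve a·Δx + b·Δy = Δz: det = (-35)·75 − (-50)·(-70) = -6125.
∂z/∂x = [(-0.79)·75 − (+0.63)·(-70)] / -6125 = +0.002473
∂z/∂y = [(-35)·(+0.63) − (-50)·(-0.79)] / -6125 = +0.01005
Steepest decrease is along −∇f = (-0.002473 E, -0.01005 N) → south.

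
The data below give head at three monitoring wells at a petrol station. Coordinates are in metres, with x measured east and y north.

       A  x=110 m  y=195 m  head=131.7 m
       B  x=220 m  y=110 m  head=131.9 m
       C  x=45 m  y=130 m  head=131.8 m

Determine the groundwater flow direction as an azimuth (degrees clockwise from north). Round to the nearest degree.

349°

Three-point gradient (reference A): Δ to B = (110, -85, +0.2), Δ to C = (-65, -65, +0.1).
∂h/∂x = +0.0003550, ∂h/∂y = -0.001893 (det = -12675).
Flow direction (−∇h) has components (-0.0003550 E, +0.001893 N).
Azimuth = atan2(E, N) = atan2(-0.0003550, +0.001893) = 349.4° ≈ 349°.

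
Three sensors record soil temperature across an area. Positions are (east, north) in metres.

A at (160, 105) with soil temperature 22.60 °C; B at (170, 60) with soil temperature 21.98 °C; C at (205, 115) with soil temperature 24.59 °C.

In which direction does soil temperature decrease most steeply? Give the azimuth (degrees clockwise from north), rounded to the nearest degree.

Three-point gradient (reference A): Δ to B = (10, -45, -0.62), Δ to C = (45, 10, +1.99).
∂T/∂x = +0.03922, ∂T/∂y = +0.02249 (det = 2125).
Steepest decrease is along −∇f: components (-0.03922 E, -0.02249 N).
Azimuth = atan2(-0.03922, -0.02249) = 240.2° ≈ 240°.

240°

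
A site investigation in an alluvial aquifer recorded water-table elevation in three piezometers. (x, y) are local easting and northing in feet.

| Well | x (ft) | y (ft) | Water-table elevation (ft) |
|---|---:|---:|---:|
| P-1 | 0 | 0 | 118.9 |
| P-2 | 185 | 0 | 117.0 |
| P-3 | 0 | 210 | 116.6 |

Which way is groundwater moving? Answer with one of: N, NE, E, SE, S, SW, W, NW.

∂h/∂x = (117.0 − 118.9) / (185 − 0) = -0.01027
∂h/∂y = (116.6 − 118.9) / (210 − 0) = -0.01095
Flow = −∇h = (+0.01027 east, +0.01095 north), which points northeast.

NE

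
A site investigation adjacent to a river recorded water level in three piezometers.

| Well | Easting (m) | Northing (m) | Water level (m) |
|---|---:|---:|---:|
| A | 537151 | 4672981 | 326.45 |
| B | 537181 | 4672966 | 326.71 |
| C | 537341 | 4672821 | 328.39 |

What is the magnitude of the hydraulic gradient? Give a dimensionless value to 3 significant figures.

Differences from A: to B (Δx, Δy, Δh) = (30, -15, +0.26); to C = (190, -160, +1.94).
Solve a·Δx + b·Δy = Δh: det = 30·(-160) − 190·(-15) = -1950.
∂h/∂x = [(+0.26)·(-160) − (+1.94)·(-15)] / -1950 = +0.006410
∂h/∂y = [30·(+1.94) − 190·(+0.26)] / -1950 = -0.004513
|∇h| = √(0.006410² + -0.004513²) = 0.007839

0.00784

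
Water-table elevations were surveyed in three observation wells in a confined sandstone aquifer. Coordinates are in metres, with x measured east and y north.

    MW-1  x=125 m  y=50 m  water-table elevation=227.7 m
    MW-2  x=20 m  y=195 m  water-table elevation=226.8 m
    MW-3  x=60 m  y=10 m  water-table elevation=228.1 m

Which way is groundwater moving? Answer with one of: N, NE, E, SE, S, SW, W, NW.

N

Three-point gradient (reference MW-1): Δ to MW-2 = (-105, 145, -0.9), Δ to MW-3 = (-65, -40, +0.4).
∂h/∂x = -0.001615, ∂h/∂y = -0.007376 (det = 13625).
Flow = −∇h = (+0.001615 east, +0.007376 north), which points north.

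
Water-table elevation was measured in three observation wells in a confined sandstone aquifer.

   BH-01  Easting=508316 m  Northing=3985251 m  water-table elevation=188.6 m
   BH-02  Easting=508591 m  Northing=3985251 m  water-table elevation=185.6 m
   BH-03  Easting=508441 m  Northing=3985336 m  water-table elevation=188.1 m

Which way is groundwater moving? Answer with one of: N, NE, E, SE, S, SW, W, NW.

Differences from BH-01: to BH-02 (Δx, Δy, Δh) = (275, 0, -3.0); to BH-03 = (125, 85, -0.5).
Determinant of the coordinate differences = 275·85 − 125·0 = 23375.
∂h/∂x = [(-3.0)·85 − (-0.5)·0] / 23375 = -0.01091
∂h/∂y = [275·(-0.5) − 125·(-3.0)] / 23375 = +0.01016
Flow = −∇h = (+0.01091 east, -0.01016 north), which points southeast.

SE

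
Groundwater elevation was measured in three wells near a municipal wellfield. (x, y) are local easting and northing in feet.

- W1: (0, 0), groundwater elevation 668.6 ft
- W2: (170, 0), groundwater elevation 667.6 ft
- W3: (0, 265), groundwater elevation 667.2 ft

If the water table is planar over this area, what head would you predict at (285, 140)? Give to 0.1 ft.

∂h/∂x = (667.6 − 668.6) / (170 − 0) = -0.005882
∂h/∂y = (667.2 − 668.6) / (265 − 0) = -0.005283
h(285, 140) = 668.6 + (-0.005882)·(285) + (-0.005283)·(140) = 668.6 -1.676 -0.740 = 666.184 ft.

666.2 ft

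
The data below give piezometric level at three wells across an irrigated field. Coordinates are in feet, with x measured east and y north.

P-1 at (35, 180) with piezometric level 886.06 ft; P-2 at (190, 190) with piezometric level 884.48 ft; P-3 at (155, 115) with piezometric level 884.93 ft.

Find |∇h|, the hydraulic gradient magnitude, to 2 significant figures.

0.010

Three-point gradient (reference P-1): Δ to P-2 = (155, 10, -1.58), Δ to P-3 = (120, -65, -1.13).
∂h/∂x = -0.01011, ∂h/∂y = -0.001282 (det = -11275).
|∇h| = √(-0.01011² + -0.001282²) = 0.01019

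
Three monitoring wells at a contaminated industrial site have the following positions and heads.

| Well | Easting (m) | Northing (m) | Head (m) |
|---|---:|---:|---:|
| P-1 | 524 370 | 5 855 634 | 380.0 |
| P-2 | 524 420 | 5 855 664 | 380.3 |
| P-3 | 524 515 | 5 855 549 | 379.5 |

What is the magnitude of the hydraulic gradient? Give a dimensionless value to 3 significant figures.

0.00806

With h = a·x + b·y + c and P-1 as origin, the differences give:
  50·a + 30·b = +0.3
  145·a + (-85)·b = -0.5
Eliminate b (×(-85) and ×30, subtract): -8600·a = -10.50 → a = ∂h/∂x = +0.001221
Back-substitute: b = ∂h/∂y = +0.007965.
|∇h| = √(0.001221² + 0.007965²) = 0.008058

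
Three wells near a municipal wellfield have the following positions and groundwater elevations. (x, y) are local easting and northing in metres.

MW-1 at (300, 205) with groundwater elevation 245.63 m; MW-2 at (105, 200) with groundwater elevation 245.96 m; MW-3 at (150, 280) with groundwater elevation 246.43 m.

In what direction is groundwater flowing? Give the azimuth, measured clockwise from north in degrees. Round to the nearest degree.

165°

Differences from MW-1: to MW-2 (Δx, Δy, Δh) = (-195, -5, +0.33); to MW-3 = (-150, 75, +0.80).
Determinant of the coordinate differences = (-195)·75 − (-150)·(-5) = -15375.
∂h/∂x = [(+0.33)·75 − (+0.80)·(-5)] / -15375 = -0.001870
∂h/∂y = [(-195)·(+0.80) − (-150)·(+0.33)] / -15375 = +0.006927
Flow direction (−∇h) has components (+0.001870 E, -0.006927 N).
Azimuth = atan2(E, N) = atan2(+0.001870, -0.006927) = 164.9° ≈ 165°.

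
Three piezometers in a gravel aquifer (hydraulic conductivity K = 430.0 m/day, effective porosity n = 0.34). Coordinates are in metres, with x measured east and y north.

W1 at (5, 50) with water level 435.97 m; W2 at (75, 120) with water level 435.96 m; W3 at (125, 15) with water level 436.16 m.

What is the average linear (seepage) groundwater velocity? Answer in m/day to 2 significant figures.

2.3 m/day

Differences from W1: to W2 (Δx, Δy, Δh) = (70, 70, -0.01); to W3 = (120, -35, +0.19).
Determinant of the coordinate differences = 70·(-35) − 120·70 = -10850.
∂h/∂x = [(-0.01)·(-35) − (+0.19)·70] / -10850 = +0.001194
∂h/∂y = [70·(+0.19) − 120·(-0.01)] / -10850 = -0.001336
|∇h| = √(0.001194² + -0.001336²) = 0.001792
Seepage velocity v = K·i/n = 430.0 × 0.001792 / 0.34 = 2.266 m/day.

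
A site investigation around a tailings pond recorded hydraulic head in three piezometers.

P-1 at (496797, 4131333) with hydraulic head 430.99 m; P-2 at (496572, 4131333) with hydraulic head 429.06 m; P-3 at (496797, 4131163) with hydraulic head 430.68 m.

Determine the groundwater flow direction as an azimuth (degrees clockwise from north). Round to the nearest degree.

∂h/∂x = (429.06 − 430.99) / (496572 − 496797) = +0.008578
∂h/∂y = (430.68 − 430.99) / (4131163 − 4131333) = +0.001824
Flow direction (−∇h) has components (-0.008578 E, -0.001824 N).
Azimuth = atan2(E, N) = atan2(-0.008578, -0.001824) = 258.0° ≈ 258°.

258°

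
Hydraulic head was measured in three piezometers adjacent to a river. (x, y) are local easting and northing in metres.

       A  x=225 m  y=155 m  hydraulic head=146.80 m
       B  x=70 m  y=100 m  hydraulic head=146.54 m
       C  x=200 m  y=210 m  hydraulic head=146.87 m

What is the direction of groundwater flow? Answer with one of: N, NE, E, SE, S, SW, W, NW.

SW

Taking A as reference: B−A = (-155, -55, -0.26); C−A = (-25, 55, +0.07).
Solve a·Δx + b·Δy = Δh: det = (-155)·55 − (-25)·(-55) = -9900.
∂h/∂x = [(-0.26)·55 − (+0.07)·(-55)] / -9900 = +0.001056
∂h/∂y = [(-155)·(+0.07) − (-25)·(-0.26)] / -9900 = +0.001753
Flow = −∇h = (-0.001056 east, -0.001753 north), which points southwest.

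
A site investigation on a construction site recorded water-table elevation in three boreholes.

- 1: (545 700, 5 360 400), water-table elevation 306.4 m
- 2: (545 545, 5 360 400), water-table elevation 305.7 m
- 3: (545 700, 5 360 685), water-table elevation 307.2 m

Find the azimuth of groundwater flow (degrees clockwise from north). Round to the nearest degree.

238°

∂h/∂x = (305.7 − 306.4) / (545545 − 545700) = +0.004516
∂h/∂y = (307.2 − 306.4) / (5360685 − 5360400) = +0.002807
Flow direction (−∇h) has components (-0.004516 E, -0.002807 N).
Azimuth = atan2(E, N) = atan2(-0.004516, -0.002807) = 238.1° ≈ 238°.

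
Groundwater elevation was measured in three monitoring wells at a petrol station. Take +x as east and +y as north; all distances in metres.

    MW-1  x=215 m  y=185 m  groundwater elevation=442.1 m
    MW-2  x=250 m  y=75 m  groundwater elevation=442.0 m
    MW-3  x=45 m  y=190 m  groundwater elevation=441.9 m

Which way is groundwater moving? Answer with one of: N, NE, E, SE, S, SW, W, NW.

SW

With h = a·x + b·y + c and MW-1 as origin, the differences give:
  35·a + (-110)·b = -0.1
  (-170)·a + 5·b = -0.2
Eliminate b (×5 and ×(-110), subtract): -18525·a = -22.50 → a = ∂h/∂x = +0.001215
Back-substitute: b = ∂h/∂y = +0.001296.
Flow = −∇h = (-0.001215 east, -0.001296 north), which points southwest.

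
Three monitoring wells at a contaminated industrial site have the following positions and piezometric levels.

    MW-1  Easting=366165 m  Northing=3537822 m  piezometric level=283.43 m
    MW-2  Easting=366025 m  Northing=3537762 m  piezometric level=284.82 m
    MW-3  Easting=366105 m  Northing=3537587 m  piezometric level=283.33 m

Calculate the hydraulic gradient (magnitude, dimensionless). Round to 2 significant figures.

0.012

With h = a·x + b·y + c and MW-1 as origin, the differences give:
  (-140)·a + (-60)·b = +1.39
  (-60)·a + (-235)·b = -0.10
Eliminate b (×(-235) and ×(-60), subtract): 29300·a = -332.650 → a = ∂h/∂x = -0.01135
Back-substitute: b = ∂h/∂y = +0.003324.
|∇h| = √(-0.01135² + 0.003324²) = 0.01183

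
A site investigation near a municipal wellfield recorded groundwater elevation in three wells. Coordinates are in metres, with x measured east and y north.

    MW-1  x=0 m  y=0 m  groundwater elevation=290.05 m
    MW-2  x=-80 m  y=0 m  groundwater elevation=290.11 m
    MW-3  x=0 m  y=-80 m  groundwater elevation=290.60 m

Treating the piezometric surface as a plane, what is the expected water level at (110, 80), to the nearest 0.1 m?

∂h/∂x = (290.11 − 290.05) / (-80 − 0) = -0.0007500
∂h/∂y = (290.60 − 290.05) / (-80 − 0) = -0.006875
h(110, 80) = 290.05 + (-0.0007500)·(110) + (-0.006875)·(80) = 290.05 -0.083 -0.550 = 289.418 m.

289.4 m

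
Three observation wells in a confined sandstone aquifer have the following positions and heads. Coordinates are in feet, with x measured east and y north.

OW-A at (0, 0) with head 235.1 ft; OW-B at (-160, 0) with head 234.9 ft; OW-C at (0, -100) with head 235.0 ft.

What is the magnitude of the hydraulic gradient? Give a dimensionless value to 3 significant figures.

0.00160

∂h/∂x = (234.9 − 235.1) / (-160 − 0) = +0.001250
∂h/∂y = (235.0 − 235.1) / (-100 − 0) = +0.0010000
|∇h| = √(0.001250² + 0.0010000²) = 0.001601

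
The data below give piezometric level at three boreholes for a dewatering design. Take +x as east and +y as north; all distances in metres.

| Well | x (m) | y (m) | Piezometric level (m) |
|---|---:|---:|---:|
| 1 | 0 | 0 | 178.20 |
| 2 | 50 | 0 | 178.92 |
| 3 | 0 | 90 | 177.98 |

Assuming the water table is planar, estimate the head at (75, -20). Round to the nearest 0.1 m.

∂h/∂x = (178.92 − 178.20) / (50 − 0) = +0.01440
∂h/∂y = (177.98 − 178.20) / (90 − 0) = -0.002444
h(75, -20) = 178.20 + (+0.01440)·(75) + (-0.002444)·(-20) = 178.20 +1.080 +0.049 = 179.329 m.

179.3 m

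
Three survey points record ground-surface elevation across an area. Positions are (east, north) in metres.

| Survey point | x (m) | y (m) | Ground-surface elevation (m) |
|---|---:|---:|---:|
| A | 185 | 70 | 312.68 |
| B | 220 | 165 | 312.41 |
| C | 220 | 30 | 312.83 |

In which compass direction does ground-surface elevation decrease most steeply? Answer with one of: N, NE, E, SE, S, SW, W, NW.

Three-point gradient (reference A): Δ to B = (35, 95, -0.27), Δ to C = (35, -40, +0.15).
∂z/∂x = +0.0007302, ∂z/∂y = -0.003111 (det = -4725).
Steepest decrease is along −∇f = (-0.0007302 E, +0.003111 N) → north.

N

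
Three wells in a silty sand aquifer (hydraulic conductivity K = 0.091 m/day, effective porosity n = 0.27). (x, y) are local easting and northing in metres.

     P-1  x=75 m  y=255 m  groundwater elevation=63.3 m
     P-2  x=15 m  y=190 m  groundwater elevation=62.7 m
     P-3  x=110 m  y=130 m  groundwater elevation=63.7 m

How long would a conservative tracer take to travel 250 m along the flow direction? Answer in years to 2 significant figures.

Taking P-1 as reference: P-2−P-1 = (-60, -65, -0.6); P-3−P-1 = (35, -125, +0.4).
Solve a·Δx + b·Δy = Δh: det = (-60)·(-125) − 35·(-65) = 9775.
∂h/∂x = [(-0.6)·(-125) − (+0.4)·(-65)] / 9775 = +0.01033
∂h/∂y = [(-60)·(+0.4) − 35·(-0.6)] / 9775 = -0.0003069
|∇h| = √(0.01033² + -0.0003069²) = 0.01033
Seepage velocity v = K·i/n = 0.091 × 0.01033 / 0.27 = 0.003482 m/day.
t = 250 / 0.003482 = 7.18e+04 days = 197 years.

200 years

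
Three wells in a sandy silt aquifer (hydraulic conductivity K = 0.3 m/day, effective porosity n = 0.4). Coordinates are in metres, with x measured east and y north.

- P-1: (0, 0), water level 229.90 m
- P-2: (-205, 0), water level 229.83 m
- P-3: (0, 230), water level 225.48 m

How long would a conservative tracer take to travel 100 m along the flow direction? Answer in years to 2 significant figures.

19 years

∂h/∂x = (229.83 − 229.90) / (-205 − 0) = +0.0003415
∂h/∂y = (225.48 − 229.90) / (230 − 0) = -0.01922
|∇h| = √(0.0003415² + -0.01922²) = 0.01922
Seepage velocity v = K·i/n = 0.3 × 0.01922 / 0.4 = 0.01442 m/day.
t = 100 / 0.01442 = 6935 days = 19 years.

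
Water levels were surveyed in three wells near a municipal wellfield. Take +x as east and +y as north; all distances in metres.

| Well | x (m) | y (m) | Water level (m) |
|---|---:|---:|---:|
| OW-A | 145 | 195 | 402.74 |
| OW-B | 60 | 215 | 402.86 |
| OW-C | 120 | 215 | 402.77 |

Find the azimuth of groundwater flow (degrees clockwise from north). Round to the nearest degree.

Taking OW-A as reference: OW-B−OW-A = (-85, 20, +0.12); OW-C−OW-A = (-25, 20, +0.03).
Determinant of the coordinate differences = (-85)·20 − (-25)·20 = -1200.
∂h/∂x = [(+0.12)·20 − (+0.03)·20] / -1200 = -0.001500
∂h/∂y = [(-85)·(+0.03) − (-25)·(+0.12)] / -1200 = -0.0003750
Flow direction (−∇h) has components (+0.001500 E, +0.0003750 N).
Azimuth = atan2(E, N) = atan2(+0.001500, +0.0003750) = 76.0° ≈ 076°.

076°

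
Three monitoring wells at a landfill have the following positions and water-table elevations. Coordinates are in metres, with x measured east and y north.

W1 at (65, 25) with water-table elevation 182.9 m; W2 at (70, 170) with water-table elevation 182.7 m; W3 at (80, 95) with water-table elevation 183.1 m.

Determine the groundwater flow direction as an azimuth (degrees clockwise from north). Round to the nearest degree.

Taking W1 as reference: W2−W1 = (5, 145, -0.2); W3−W1 = (15, 70, +0.2).
Determinant of the coordinate differences = 5·70 − 15·145 = -1825.
∂h/∂x = [(-0.2)·70 − (+0.2)·145] / -1825 = +0.02356
∂h/∂y = [5·(+0.2) − 15·(-0.2)] / -1825 = -0.002192
Flow direction (−∇h) has components (-0.02356 E, +0.002192 N).
Azimuth = atan2(E, N) = atan2(-0.02356, +0.002192) = 275.3° ≈ 275°.

275°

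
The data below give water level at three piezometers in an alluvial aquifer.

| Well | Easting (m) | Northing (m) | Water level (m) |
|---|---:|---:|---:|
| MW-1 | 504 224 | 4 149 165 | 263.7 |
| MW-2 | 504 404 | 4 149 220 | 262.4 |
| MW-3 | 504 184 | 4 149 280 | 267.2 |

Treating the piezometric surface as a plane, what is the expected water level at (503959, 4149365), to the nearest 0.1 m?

272.7 m

Three-point gradient (reference MW-1): Δ to MW-2 = (180, 55, -1.3), Δ to MW-3 = (-40, 115, +3.5).
∂h/∂x = -0.01493, ∂h/∂y = +0.02524 (det = 22900).
h(503959, 4149365) = 263.7 + (-0.01493)·(-265) + (+0.02524)·(200) = 263.7 +3.958 +5.048 = 272.706 m.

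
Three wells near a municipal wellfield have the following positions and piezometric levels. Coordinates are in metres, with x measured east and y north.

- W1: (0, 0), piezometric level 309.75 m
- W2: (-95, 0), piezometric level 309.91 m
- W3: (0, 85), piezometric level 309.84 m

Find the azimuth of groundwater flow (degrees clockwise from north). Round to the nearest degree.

∂h/∂x = (309.91 − 309.75) / (-95 − 0) = -0.001684
∂h/∂y = (309.84 − 309.75) / (85 − 0) = +0.001059
Flow direction (−∇h) has components (+0.001684 E, -0.001059 N).
Azimuth = atan2(E, N) = atan2(+0.001684, -0.001059) = 122.2° ≈ 122°.

122°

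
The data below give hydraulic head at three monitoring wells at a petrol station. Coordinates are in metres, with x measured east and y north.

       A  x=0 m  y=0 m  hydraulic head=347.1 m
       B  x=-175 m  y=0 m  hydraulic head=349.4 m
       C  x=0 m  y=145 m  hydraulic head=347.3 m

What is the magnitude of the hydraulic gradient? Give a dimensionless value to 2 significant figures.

0.013

∂h/∂x = (349.4 − 347.1) / (-175 − 0) = -0.01314
∂h/∂y = (347.3 − 347.1) / (145 − 0) = +0.001379
|∇h| = √(-0.01314² + 0.001379²) = 0.01321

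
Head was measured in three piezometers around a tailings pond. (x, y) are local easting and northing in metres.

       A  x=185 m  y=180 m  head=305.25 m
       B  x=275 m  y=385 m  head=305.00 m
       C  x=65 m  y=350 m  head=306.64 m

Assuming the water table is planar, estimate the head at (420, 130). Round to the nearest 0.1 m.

303.2 m

Differences from A: to B (Δx, Δy, Δh) = (90, 205, -0.25); to C = (-120, 170, +1.39).
Solve a·Δx + b·Δy = Δh: det = 90·170 − (-120)·205 = 39900.
∂h/∂x = [(-0.25)·170 − (+1.39)·205] / 39900 = -0.008207
∂h/∂y = [90·(+1.39) − (-120)·(-0.25)] / 39900 = +0.002383
h(420, 130) = 305.25 + (-0.008207)·(235) + (+0.002383)·(-50) = 305.25 -1.929 -0.119 = 303.202 m.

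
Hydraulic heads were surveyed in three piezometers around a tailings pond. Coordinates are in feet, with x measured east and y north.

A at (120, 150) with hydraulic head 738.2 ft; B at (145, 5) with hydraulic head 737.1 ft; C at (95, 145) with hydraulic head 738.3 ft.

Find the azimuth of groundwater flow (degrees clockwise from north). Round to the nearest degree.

141°

With h = a·x + b·y + c and A as origin, the differences give:
  25·a + (-145)·b = -1.1
  (-25)·a + (-5)·b = +0.1
Eliminate b (×(-5) and ×(-145), subtract): -3750·a = 20.00 → a = ∂h/∂x = -0.005333
Back-substitute: b = ∂h/∂y = +0.006667.
Flow direction (−∇h) has components (+0.005333 E, -0.006667 N).
Azimuth = atan2(E, N) = atan2(+0.005333, -0.006667) = 141.3° ≈ 141°.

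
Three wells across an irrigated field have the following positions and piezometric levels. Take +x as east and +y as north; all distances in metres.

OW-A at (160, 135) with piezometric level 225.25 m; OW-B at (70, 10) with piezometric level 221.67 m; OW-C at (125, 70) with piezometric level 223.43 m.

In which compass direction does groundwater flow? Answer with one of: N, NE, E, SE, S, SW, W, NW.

S

Differences from OW-A: to OW-B (Δx, Δy, Δh) = (-90, -125, -3.58); to OW-C = (-35, -65, -1.82).
Solve a·Δx + b·Δy = Δh: det = (-90)·(-65) − (-35)·(-125) = 1475.
∂h/∂x = [(-3.58)·(-65) − (-1.82)·(-125)] / 1475 = +0.003525
∂h/∂y = [(-90)·(-1.82) − (-35)·(-3.58)] / 1475 = +0.02610
Flow = −∇h = (-0.003525 east, -0.02610 north), which points south.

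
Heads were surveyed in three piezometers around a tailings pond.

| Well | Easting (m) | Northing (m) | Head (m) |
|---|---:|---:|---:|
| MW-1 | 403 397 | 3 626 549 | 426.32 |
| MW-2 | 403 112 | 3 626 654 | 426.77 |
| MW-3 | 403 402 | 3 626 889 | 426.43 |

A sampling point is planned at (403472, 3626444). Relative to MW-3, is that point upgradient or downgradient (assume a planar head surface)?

With h = a·x + b·y + c and MW-1 as origin, the differences give:
  (-285)·a + 105·b = +0.45
  5·a + 340·b = +0.11
Eliminate b (×340 and ×105, subtract): -97425·a = 141.450 → a = ∂h/∂x = -0.001452
Back-substitute: b = ∂h/∂y = +0.0003449.
Head at (403472, 3626444) = 426.32 + (-0.001452)·(75) + (+0.0003449)·(-105) = 426.17 m.
That is lower than the 426.43 m at MW-3, so the point is downgradient.

downgradient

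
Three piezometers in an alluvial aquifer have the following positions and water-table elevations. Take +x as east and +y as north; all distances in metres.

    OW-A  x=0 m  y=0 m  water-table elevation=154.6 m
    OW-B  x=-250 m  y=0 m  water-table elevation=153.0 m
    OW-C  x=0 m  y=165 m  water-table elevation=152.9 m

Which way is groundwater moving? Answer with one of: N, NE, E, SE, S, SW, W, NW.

∂h/∂x = (153.0 − 154.6) / (-250 − 0) = +0.006400
∂h/∂y = (152.9 − 154.6) / (165 − 0) = -0.01030
Flow = −∇h = (-0.006400 east, +0.01030 north), which points northwest.

NW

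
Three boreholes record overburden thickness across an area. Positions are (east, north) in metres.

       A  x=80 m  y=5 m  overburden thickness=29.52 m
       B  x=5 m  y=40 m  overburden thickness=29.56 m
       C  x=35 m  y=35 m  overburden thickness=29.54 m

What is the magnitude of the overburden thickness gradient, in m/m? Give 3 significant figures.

0.000864 m/m

Differences from A: to B (Δx, Δy, Δh) = (-75, 35, +0.04); to C = (-45, 30, +0.02).
Determinant of the coordinate differences = (-75)·30 − (-45)·35 = -675.
∂d/∂x = [(+0.04)·30 − (+0.02)·35] / -675 = -0.0007407
∂d/∂y = [(-75)·(+0.02) − (-45)·(+0.04)] / -675 = -0.0004444
|∇f| = √(-0.0007407² + -0.0004444²) = 0.0008638 m/m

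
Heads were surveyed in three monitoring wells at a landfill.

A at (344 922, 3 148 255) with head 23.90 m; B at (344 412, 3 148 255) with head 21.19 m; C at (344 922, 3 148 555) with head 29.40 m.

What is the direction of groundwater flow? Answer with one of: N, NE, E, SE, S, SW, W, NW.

∂h/∂x = (21.19 − 23.90) / (344412 − 344922) = +0.005314
∂h/∂y = (29.40 − 23.90) / (3148555 − 3148255) = +0.01833
Flow = −∇h = (-0.005314 east, -0.01833 north), which points south.

S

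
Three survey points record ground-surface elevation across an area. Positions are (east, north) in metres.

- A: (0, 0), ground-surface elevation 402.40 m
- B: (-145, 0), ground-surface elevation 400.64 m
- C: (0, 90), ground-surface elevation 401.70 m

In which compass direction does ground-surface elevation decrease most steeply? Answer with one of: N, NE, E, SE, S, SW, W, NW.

∂z/∂x = (400.64 − 402.40) / (-145 − 0) = +0.01214
∂z/∂y = (401.70 − 402.40) / (90 − 0) = -0.007778
Steepest decrease is along −∇f = (-0.01214 E, +0.007778 N) → northwest.

NW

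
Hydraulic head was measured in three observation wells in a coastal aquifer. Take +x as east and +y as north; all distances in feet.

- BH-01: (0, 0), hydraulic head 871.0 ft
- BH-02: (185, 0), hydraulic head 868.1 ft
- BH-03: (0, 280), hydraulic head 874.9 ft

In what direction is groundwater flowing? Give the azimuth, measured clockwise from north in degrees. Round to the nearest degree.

132°

∂h/∂x = (868.1 − 871.0) / (185 − 0) = -0.01568
∂h/∂y = (874.9 − 871.0) / (280 − 0) = +0.01393
Flow direction (−∇h) has components (+0.01568 E, -0.01393 N).
Azimuth = atan2(E, N) = atan2(+0.01568, -0.01393) = 131.6° ≈ 132°.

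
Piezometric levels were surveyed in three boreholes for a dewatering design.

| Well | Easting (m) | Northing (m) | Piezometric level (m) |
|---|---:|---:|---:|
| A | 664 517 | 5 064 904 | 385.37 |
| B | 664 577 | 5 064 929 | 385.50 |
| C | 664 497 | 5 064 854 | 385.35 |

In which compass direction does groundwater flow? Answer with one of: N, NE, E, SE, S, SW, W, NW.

Three-point gradient (reference A): Δ to B = (60, 25, +0.13), Δ to C = (-20, -50, -0.02).
∂h/∂x = +0.002400, ∂h/∂y = -0.0005600 (det = -2500).
Flow = −∇h = (-0.002400 east, +0.0005600 north), which points west.

W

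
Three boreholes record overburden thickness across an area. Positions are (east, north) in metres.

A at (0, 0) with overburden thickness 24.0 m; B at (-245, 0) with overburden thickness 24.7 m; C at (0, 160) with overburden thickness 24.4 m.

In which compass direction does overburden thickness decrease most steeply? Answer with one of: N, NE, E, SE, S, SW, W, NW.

SE

∂d/∂x = (24.7 − 24.0) / (-245 − 0) = -0.002857
∂d/∂y = (24.4 − 24.0) / (160 − 0) = +0.002500
Steepest decrease is along −∇f = (+0.002857 E, -0.002500 N) → southeast.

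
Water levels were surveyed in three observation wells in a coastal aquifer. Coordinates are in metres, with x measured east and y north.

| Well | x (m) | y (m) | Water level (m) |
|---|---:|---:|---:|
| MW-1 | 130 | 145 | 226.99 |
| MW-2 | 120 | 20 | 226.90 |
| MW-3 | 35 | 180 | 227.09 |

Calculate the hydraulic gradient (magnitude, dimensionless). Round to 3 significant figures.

0.00109

Three-point gradient (reference MW-1): Δ to MW-2 = (-10, -125, -0.09), Δ to MW-3 = (-95, 35, +0.10).
∂h/∂x = -0.0007648, ∂h/∂y = +0.0007812 (det = -12225).
|∇h| = √(-0.0007648² + 0.0007812²) = 0.001093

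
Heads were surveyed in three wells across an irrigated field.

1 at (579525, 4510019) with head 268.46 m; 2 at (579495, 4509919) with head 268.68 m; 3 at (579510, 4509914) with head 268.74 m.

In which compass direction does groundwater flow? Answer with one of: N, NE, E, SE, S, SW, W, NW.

With h = a·x + b·y + c and 1 as origin, the differences give:
  (-30)·a + (-100)·b = +0.22
  (-15)·a + (-105)·b = +0.28
Eliminate b (×(-105) and ×(-100), subtract): 1650·a = 4.900 → a = ∂h/∂x = +0.002970
Back-substitute: b = ∂h/∂y = -0.003091.
Flow = −∇h = (-0.002970 east, +0.003091 north), which points northwest.

NW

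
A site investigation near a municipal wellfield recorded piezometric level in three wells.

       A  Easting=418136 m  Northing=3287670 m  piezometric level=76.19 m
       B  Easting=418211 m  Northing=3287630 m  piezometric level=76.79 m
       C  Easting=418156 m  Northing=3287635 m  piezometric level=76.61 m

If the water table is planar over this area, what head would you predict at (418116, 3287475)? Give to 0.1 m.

78.2 m

With h = a·x + b·y + c and A as origin, the differences give:
  75·a + (-40)·b = +0.60
  20·a + (-35)·b = +0.42
Eliminate b (×(-35) and ×(-40), subtract): -1825·a = -4.200 → a = ∂h/∂x = +0.002301
Back-substitute: b = ∂h/∂y = -0.01068.
h(418116, 3287475) = 76.19 + (+0.002301)·(-20) + (-0.01068)·(-195) = 76.19 -0.046 +2.084 = 78.228 m.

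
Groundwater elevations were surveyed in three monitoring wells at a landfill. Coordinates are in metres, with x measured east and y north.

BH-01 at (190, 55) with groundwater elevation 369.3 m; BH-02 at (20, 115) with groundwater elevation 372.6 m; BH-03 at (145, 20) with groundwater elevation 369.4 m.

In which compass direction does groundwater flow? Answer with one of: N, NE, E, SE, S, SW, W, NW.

With h = a·x + b·y + c and BH-01 as origin, the differences give:
  (-170)·a + 60·b = +3.3
  (-45)·a + (-35)·b = +0.1
Eliminate b (×(-35) and ×60, subtract): 8650·a = -121.50 → a = ∂h/∂x = -0.01405
Back-substitute: b = ∂h/∂y = +0.01520.
Flow = −∇h = (+0.01405 east, -0.01520 north), which points southeast.

SE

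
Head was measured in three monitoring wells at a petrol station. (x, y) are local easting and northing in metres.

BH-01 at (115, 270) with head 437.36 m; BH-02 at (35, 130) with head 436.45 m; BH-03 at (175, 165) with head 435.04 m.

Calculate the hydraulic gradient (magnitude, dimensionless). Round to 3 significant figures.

0.0198

With h = a·x + b·y + c and BH-01 as origin, the differences give:
  (-80)·a + (-140)·b = -0.91
  60·a + (-105)·b = -2.32
Eliminate b (×(-105) and ×(-140), subtract): 16800·a = -229.250 → a = ∂h/∂x = -0.01365
Back-substitute: b = ∂h/∂y = +0.01430.
|∇h| = √(-0.01365² + 0.01430²) = 0.01977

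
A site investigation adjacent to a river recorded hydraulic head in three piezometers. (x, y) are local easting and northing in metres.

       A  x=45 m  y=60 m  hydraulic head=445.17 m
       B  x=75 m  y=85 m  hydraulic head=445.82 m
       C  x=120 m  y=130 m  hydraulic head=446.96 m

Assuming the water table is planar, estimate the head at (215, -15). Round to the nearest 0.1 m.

Differences from A: to B (Δx, Δy, Δh) = (30, 25, +0.65); to C = (75, 70, +1.79).
Determinant of the coordinate differences = 30·70 − 75·25 = 225.
∂h/∂x = [(+0.65)·70 − (+1.79)·25] / 225 = +0.003333
∂h/∂y = [30·(+1.79) − 75·(+0.65)] / 225 = +0.02200
h(215, -15) = 445.17 + (+0.003333)·(170) + (+0.02200)·(-75) = 445.17 +0.567 -1.650 = 444.087 m.

444.1 m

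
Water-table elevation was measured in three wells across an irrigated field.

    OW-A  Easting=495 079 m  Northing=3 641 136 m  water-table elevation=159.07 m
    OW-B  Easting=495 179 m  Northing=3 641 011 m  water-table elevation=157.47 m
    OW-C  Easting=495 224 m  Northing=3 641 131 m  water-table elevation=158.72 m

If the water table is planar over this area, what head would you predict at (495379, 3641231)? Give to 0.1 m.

159.5 m

With h = a·x + b·y + c and OW-A as origin, the differences give:
  100·a + (-125)·b = -1.60
  145·a + (-5)·b = -0.35
Eliminate b (×(-5) and ×(-125), subtract): 17625·a = -35.750 → a = ∂h/∂x = -0.002028
Back-substitute: b = ∂h/∂y = +0.01118.
h(495379, 3641231) = 159.07 + (-0.002028)·(300) + (+0.01118)·(95) = 159.07 -0.609 +1.062 = 159.523 m.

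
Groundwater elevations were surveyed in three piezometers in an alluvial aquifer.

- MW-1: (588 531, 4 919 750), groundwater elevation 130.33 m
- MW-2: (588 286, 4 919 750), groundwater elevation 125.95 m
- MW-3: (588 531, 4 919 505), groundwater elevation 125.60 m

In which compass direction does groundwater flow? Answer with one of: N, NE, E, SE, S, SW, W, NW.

∂h/∂x = (125.95 − 130.33) / (588286 − 588531) = +0.01788
∂h/∂y = (125.60 − 130.33) / (4919505 − 4919750) = +0.01931
Flow = −∇h = (-0.01788 east, -0.01931 north), which points southwest.

SW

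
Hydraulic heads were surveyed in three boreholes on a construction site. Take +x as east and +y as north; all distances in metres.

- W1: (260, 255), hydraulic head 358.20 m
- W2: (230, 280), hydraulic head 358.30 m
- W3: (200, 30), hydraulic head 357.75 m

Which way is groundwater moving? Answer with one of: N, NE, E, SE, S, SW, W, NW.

SE

Three-point gradient (reference W1): Δ to W2 = (-30, 25, +0.10), Δ to W3 = (-60, -225, -0.45).
∂h/∂x = -0.001364, ∂h/∂y = +0.002364 (det = 8250).
Flow = −∇h = (+0.001364 east, -0.002364 north), which points southeast.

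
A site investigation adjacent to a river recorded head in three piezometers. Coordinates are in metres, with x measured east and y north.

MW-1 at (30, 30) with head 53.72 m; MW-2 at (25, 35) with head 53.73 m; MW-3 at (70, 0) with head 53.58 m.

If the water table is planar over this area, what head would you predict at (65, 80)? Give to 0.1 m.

53.1 m

With h = a·x + b·y + c and MW-1 as origin, the differences give:
  (-5)·a + 5·b = +0.01
  40·a + (-30)·b = -0.14
Eliminate b (×(-30) and ×5, subtract): -50·a = 0.400 → a = ∂h/∂x = -0.008000
Back-substitute: b = ∂h/∂y = -0.006000.
h(65, 80) = 53.72 + (-0.008000)·(35) + (-0.006000)·(50) = 53.72 -0.280 -0.300 = 53.140 m.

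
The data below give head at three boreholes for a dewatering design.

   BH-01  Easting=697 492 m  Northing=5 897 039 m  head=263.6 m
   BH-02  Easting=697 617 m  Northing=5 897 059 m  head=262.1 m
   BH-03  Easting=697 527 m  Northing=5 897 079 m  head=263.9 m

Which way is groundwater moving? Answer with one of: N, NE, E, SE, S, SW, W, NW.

Taking BH-01 as reference: BH-02−BH-01 = (125, 20, -1.5); BH-03−BH-01 = (35, 40, +0.3).
Determinant of the coordinate differences = 125·40 − 35·20 = 4300.
∂h/∂x = [(-1.5)·40 − (+0.3)·20] / 4300 = -0.01535
∂h/∂y = [125·(+0.3) − 35·(-1.5)] / 4300 = +0.02093
Flow = −∇h = (+0.01535 east, -0.02093 north), which points southeast.

SE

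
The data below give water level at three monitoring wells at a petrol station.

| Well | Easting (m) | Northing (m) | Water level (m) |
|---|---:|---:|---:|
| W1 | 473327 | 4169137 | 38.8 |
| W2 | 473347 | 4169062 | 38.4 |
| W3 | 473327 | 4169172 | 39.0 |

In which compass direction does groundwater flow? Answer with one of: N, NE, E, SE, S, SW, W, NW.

With h = a·x + b·y + c and W1 as origin, the differences give:
  20·a + (-75)·b = -0.4
  0·a + 35·b = +0.2
Eliminate b (×35 and ×(-75), subtract): 700·a = 1.00 → a = ∂h/∂x = +0.001429
Back-substitute: b = ∂h/∂y = +0.005714.
Flow = −∇h = (-0.001429 east, -0.005714 north), which points south.

S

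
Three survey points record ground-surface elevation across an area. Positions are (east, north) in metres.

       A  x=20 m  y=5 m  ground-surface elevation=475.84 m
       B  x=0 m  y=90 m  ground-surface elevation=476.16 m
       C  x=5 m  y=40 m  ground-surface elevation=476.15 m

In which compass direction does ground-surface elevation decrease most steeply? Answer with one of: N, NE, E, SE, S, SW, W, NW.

E

Differences from A: to B (Δx, Δy, Δh) = (-20, 85, +0.32); to C = (-15, 35, +0.31).
Solve a·Δx + b·Δy = Δz: det = (-20)·35 − (-15)·85 = 575.
∂z/∂x = [(+0.32)·35 − (+0.31)·85] / 575 = -0.02635
∂z/∂y = [(-20)·(+0.31) − (-15)·(+0.32)] / 575 = -0.002435
Steepest decrease is along −∇f = (+0.02635 E, +0.002435 N) → east.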